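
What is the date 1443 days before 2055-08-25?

−365 (one year) → Aug 25, 2054 (1078 left).
−365 (one year) → Aug 25, 2053 (713 left).
−365 (one year) → Aug 25, 2052 (348 left).
−25 → Jul 31, 2052 (end of Jul, 31 days; 323 left).
−31 → Jun 30, 2052 (end of Jun, 30 days; 292 left).
−30 → May 31, 2052 (end of May, 31 days; 262 left).
−31 → Apr 30, 2052 (end of Apr, 30 days; 231 left).
−30 → Mar 31, 2052 (end of Mar, 31 days; 201 left).
−31 → Feb 29, 2052 (end of Feb, 29 days; 170 left).
−29 → Jan 31, 2052 (end of Jan, 31 days; 141 left).
−31 → Dec 31, 2051 (end of Dec, 31 days; 110 left).
−31 → Nov 30, 2051 (end of Nov, 30 days; 79 left).
−30 → Oct 31, 2051 (end of Oct, 31 days; 49 left).
−31 → Sep 30, 2051 (end of Sep, 30 days; 18 left).
−18 → Sep 12, 2051.

September 12, 2051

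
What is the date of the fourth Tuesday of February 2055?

February 1, 2055 is a Monday.
The first Tuesday is therefore February 2 (1 days later).
The fourth Tuesday is 2 + 3×7 = February 23.

February 23, 2055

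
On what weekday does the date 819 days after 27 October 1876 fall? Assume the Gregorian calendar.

Friday

First find the weekday of Oct 27, 1876. Doomsday rule: the anchor day for the 1800s is Friday. For year 76: 76÷12 = 6 r 4, and 4÷4 = 1, so 6+4+1 = 11.
Friday + 11 ≡ Tuesday — that's 1876's doomsday.
In October the doomsday date is Oct 10.
Oct 27 is 17 days after Oct 10; 17 mod 7 = 3, so Tuesday + 3 = Friday.
819 mod 7 = 0, so 819 days after a Friday is Friday + 0 = Friday.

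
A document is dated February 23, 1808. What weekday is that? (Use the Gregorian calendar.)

Doomsday rule: the anchor day for the 1800s is Friday. For year 08: 8÷12 = 0 r 8, and 8÷4 = 2, so 0+8+2 = 10.
Friday + 10 ≡ Monday — that's 1808's doomsday.
In February the doomsday date is Feb 29 (1808 is a leap year (divisible by 4)).
Feb 23 is 6 days before Feb 29; 6 mod 7 = 6, so Monday − 6 = Tuesday.

Tuesday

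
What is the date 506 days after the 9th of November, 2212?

+365 (one year) → Nov 9, 2213 (141 left).
Nov has 30 days: +22 → Dec 1, 2213 (119 left).
Dec has 31 days: +31 → Jan 1, 2214 (88 left).
Jan has 31 days: +31 → Feb 1, 2214 (57 left).
Feb has 28 days: +28 → Mar 1, 2214 (29 left).
+29 → Mar 30, 2214.

March 30, 2214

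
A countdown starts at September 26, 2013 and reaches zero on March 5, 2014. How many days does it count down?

Sep 26, 2013 → Oct 26, 2013: 30 days (September has 30).
Oct 26, 2013 → Nov 26, 2013: 31 days (October has 31).
Nov 26, 2013 → Dec 26, 2013: 30 days (November has 30).
Dec 26, 2013 → Jan 26, 2014: 31 days (December has 31).
Jan 26, 2014 → Feb 26, 2014: 31 days (January has 31).
Feb 26, 2014 → Mar 5, 2014: 7 days.
Total: 160 days.

160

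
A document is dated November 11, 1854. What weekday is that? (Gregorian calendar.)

Doomsday rule: the anchor day for the 1800s is Friday. For year 54: 54÷12 = 4 r 6, and 6÷4 = 1, so 4+6+1 = 11.
Friday + 11 ≡ Tuesday — that's 1854's doomsday.
In November the doomsday date is Nov 7.
Nov 11 is 4 days after Nov 7; 4 mod 7 = 4, so Tuesday + 4 = Saturday.

Saturday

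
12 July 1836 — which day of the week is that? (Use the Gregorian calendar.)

Tuesday

January 1, 1836 is a Friday.
Jan 1, 1836 → Feb 1, 1836: 31 days (January has 31).
Feb 1, 1836 → Mar 1, 1836: 29 days (February has 29).
Mar 1, 1836 → Apr 1, 1836: 31 days (March has 31).
Apr 1, 1836 → May 1, 1836: 30 days (April has 30).
May 1, 1836 → Jun 1, 1836: 31 days (May has 31).
Jun 1, 1836 → Jul 1, 1836: 30 days (June has 30).
Jul 1, 1836 → Jul 12, 1836: 11 days.
Total: 193 days.
193 mod 7 = 4, so Friday + 4 = Tuesday.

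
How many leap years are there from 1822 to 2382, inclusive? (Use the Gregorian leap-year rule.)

Multiples of 4 in [1822,2382]: 140.
Of those, multiples of 100: 5 (not leap unless ÷400).
Multiples of 400: 1.
Leap years = 140 − 5 + 1 = 136.

136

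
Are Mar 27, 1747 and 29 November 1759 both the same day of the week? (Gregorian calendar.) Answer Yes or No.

From Mar 27, 1747 to Nov 29, 1759 is 4630 days.
4630 mod 7 = 3, so they are different weekdays.
(Mar 27, 1747 is a Monday; Nov 29, 1759 is a Thursday.)

No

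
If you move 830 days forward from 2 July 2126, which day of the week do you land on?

Saturday

First find the weekday of Jul 2, 2126. Doomsday rule: the anchor day for the 2100s is Sunday. For year 26: 26÷12 = 2 r 2, and 2÷4 = 0, so 2+2+0 = 4.
Sunday + 4 ≡ Thursday — that's 2126's doomsday.
In July the doomsday date is Jul 11.
Jul 2 is 9 days before Jul 11; 9 mod 7 = 2, so Thursday − 2 = Tuesday.
830 mod 7 = 4, so 830 days after a Tuesday is Tuesday + 4 = Saturday.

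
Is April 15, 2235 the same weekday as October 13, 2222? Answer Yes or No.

No

From Oct 13, 2222 to Apr 15, 2235 is 4567 days.
4567 mod 7 = 3, so they are different weekdays.
(Oct 13, 2222 is a Sunday; Apr 15, 2235 is a Wednesday.)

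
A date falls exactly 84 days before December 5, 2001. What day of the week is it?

Wednesday

Dec 5, 2001 is a Wednesday.
84 mod 7 = 0, so 84 days before a Wednesday is Wednesday − 0 = Wednesday.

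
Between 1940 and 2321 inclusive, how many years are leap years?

Multiples of 4 in [1940,2321]: 96.
Of those, multiples of 100: 4 (not leap unless ÷400).
Multiples of 400: 1.
Leap years = 96 − 4 + 1 = 93.

93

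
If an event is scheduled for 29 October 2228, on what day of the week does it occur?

Doomsday rule: the anchor day for the 2200s is Friday. For year 28: 28÷12 = 2 r 4, and 4÷4 = 1, so 2+4+1 = 7.
Friday + 7 ≡ Friday — that's 2228's doomsday.
In October the doomsday date is Oct 10.
Oct 29 is 19 days after Oct 10; 19 mod 7 = 5, so Friday + 5 = Wednesday.

Wednesday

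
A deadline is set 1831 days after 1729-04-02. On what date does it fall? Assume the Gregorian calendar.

+365 (one year) → Apr 2, 1730 (1466 left).
+365 (one year) → Apr 2, 1731 (1101 left).
+366 (one year; includes Feb 29, 1732) → Apr 2, 1732 (735 left).
+365 (one year) → Apr 2, 1733 (370 left).
Apr has 30 days: +29 → May 1, 1733 (341 left).
May has 31 days: +31 → Jun 1, 1733 (310 left).
Jun has 30 days: +30 → Jul 1, 1733 (280 left).
Jul has 31 days: +31 → Aug 1, 1733 (249 left).
Aug has 31 days: +31 → Sep 1, 1733 (218 left).
Sep has 30 days: +30 → Oct 1, 1733 (188 left).
Oct has 31 days: +31 → Nov 1, 1733 (157 left).
Nov has 30 days: +30 → Dec 1, 1733 (127 left).
Dec has 31 days: +31 → Jan 1, 1734 (96 left).
Jan has 31 days: +31 → Feb 1, 1734 (65 left).
Feb has 28 days: +28 → Mar 1, 1734 (37 left).
Mar has 31 days: +31 → Apr 1, 1734 (6 left).
+6 → Apr 7, 1734.

April 7, 1734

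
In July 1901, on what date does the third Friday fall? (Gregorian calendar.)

July 19, 1901

July 1, 1901 is a Monday.
The first Friday is therefore July 5 (4 days later).
The third Friday is 5 + 2×7 = July 19.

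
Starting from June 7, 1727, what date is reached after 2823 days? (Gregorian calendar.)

+366 (one year; includes Feb 29, 1728) → Jun 7, 1728 (2457 left).
+365 (one year) → Jun 7, 1729 (2092 left).
+365 (one year) → Jun 7, 1730 (1727 left).
+365 (one year) → Jun 7, 1731 (1362 left).
+366 (one year; includes Feb 29, 1732) → Jun 7, 1732 (996 left).
+365 (one year) → Jun 7, 1733 (631 left).
+365 (one year) → Jun 7, 1734 (266 left).
Jun has 30 days: +24 → Jul 1, 1734 (242 left).
Jul has 31 days: +31 → Aug 1, 1734 (211 left).
Aug has 31 days: +31 → Sep 1, 1734 (180 left).
Sep has 30 days: +30 → Oct 1, 1734 (150 left).
Oct has 31 days: +31 → Nov 1, 1734 (119 left).
Nov has 30 days: +30 → Dec 1, 1734 (89 left).
Dec has 31 days: +31 → Jan 1, 1735 (58 left).
Jan has 31 days: +31 → Feb 1, 1735 (27 left).
+27 → Feb 28, 1735.

February 28, 1735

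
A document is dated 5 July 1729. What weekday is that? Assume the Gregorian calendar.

Doomsday rule: the anchor day for the 1700s is Sunday. For year 29: 29÷12 = 2 r 5, and 5÷4 = 1, so 2+5+1 = 8.
Sunday + 8 ≡ Monday — that's 1729's doomsday.
In July the doomsday date is Jul 11.
Jul 5 is 6 days before Jul 11; 6 mod 7 = 6, so Monday − 6 = Tuesday.

Tuesday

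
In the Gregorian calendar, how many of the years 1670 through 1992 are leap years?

78

Multiples of 4 in [1670,1992]: 81.
Of those, multiples of 100: 3 (not leap unless ÷400).
Multiples of 400: 0.
Leap years = 81 − 3 + 0 = 78.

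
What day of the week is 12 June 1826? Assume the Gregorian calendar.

Monday

Doomsday rule: the anchor day for the 1800s is Friday. For year 26: 26÷12 = 2 r 2, and 2÷4 = 0, so 2+2+0 = 4.
Friday + 4 ≡ Tuesday — that's 1826's doomsday.
In June the doomsday date is Jun 6.
Jun 12 is 6 days after Jun 6; 6 mod 7 = 6, so Tuesday + 6 = Monday.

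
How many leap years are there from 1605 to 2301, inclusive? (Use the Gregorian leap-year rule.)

Multiples of 4 in [1605,2301]: 174.
Of those, multiples of 100: 7 (not leap unless ÷400).
Multiples of 400: 1.
Leap years = 174 − 7 + 1 = 168.

168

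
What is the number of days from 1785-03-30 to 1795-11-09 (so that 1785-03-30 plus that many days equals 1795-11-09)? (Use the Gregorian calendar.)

3876

Mar 30, 1785 → Mar 30, 1786: 365 days.
Mar 30, 1786 → Mar 30, 1787: 365 days.
Mar 30, 1787 → Mar 30, 1788: 366 days (Feb 29, 1788 is in that span).
Mar 30, 1788 → Mar 30, 1789: 365 days.
Mar 30, 1789 → Mar 30, 1790: 365 days.
Mar 30, 1790 → Mar 30, 1791: 365 days.
Mar 30, 1791 → Mar 30, 1792: 366 days (Feb 29, 1792 is in that span).
Mar 30, 1792 → Mar 30, 1793: 365 days.
Mar 30, 1793 → Mar 30, 1794: 365 days.
Mar 30, 1794 → Mar 30, 1795: 365 days.
Mar 30, 1795 → Apr 30, 1795: 31 days (March has 31).
Apr 30, 1795 → May 30, 1795: 30 days (April has 30).
May 30, 1795 → Jun 30, 1795: 31 days (May has 31).
Jun 30, 1795 → Jul 30, 1795: 30 days (June has 30).
Jul 30, 1795 → Aug 30, 1795: 31 days (July has 31).
Aug 30, 1795 → Sep 30, 1795: 31 days (August has 31).
Sep 30, 1795 → Oct 30, 1795: 30 days (September has 30).
Oct 30, 1795 → Nov 9, 1795: 10 days.
Total: 3876 days.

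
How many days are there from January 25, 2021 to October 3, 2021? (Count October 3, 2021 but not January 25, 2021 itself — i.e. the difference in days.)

251

Jan 25, 2021 → Feb 25, 2021: 31 days (January has 31).
Feb 25, 2021 → Mar 25, 2021: 28 days (February has 28).
Mar 25, 2021 → Apr 25, 2021: 31 days (March has 31).
Apr 25, 2021 → May 25, 2021: 30 days (April has 30).
May 25, 2021 → Jun 25, 2021: 31 days (May has 31).
Jun 25, 2021 → Jul 25, 2021: 30 days (June has 30).
Jul 25, 2021 → Aug 25, 2021: 31 days (July has 31).
Aug 25, 2021 → Sep 25, 2021: 31 days (August has 31).
Sep 25, 2021 → Oct 3, 2021: 8 days.
Total: 251 days.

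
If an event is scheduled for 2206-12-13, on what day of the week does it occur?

Saturday

Doomsday rule: the anchor day for the 2200s is Friday. For year 06: 6÷12 = 0 r 6, and 6÷4 = 1, so 0+6+1 = 7.
Friday + 7 ≡ Friday — that's 2206's doomsday.
In December the doomsday date is Dec 12.
Dec 13 is 1 day after Dec 12; 1 mod 7 = 1, so Friday + 1 = Saturday.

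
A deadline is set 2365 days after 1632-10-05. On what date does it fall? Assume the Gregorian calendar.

+365 (one year) → Oct 5, 1633 (2000 left).
+365 (one year) → Oct 5, 1634 (1635 left).
+365 (one year) → Oct 5, 1635 (1270 left).
+366 (one year; includes Feb 29, 1636) → Oct 5, 1636 (904 left).
+365 (one year) → Oct 5, 1637 (539 left).
+365 (one year) → Oct 5, 1638 (174 left).
Oct has 31 days: +27 → Nov 1, 1638 (147 left).
Nov has 30 days: +30 → Dec 1, 1638 (117 left).
Dec has 31 days: +31 → Jan 1, 1639 (86 left).
Jan has 31 days: +31 → Feb 1, 1639 (55 left).
Feb has 28 days: +28 → Mar 1, 1639 (27 left).
+27 → Mar 28, 1639.

March 28, 1639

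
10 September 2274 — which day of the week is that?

Thursday

Doomsday rule: the anchor day for the 2200s is Friday. For year 74: 74÷12 = 6 r 2, and 2÷4 = 0, so 6+2+0 = 8.
Friday + 8 ≡ Saturday — that's 2274's doomsday.
In September the doomsday date is Sep 5.
Sep 10 is 5 days after Sep 5; 5 mod 7 = 5, so Saturday + 5 = Thursday.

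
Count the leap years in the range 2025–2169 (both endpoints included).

35

Multiples of 4 in [2025,2169]: 36.
Of those, multiples of 100: 1 (not leap unless ÷400).
Multiples of 400: 0.
Leap years = 36 − 1 + 0 = 35.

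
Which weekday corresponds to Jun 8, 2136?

Friday

Doomsday rule: the anchor day for the 2100s is Sunday. For year 36: 36÷12 = 3 r 0, and 0÷4 = 0, so 3+0+0 = 3.
Sunday + 3 ≡ Wednesday — that's 2136's doomsday.
In June the doomsday date is Jun 6.
Jun 8 is 2 days after Jun 6; 2 mod 7 = 2, so Wednesday + 2 = Friday.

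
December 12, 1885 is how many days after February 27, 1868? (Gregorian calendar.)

6498

Feb 27, 1868 → Feb 27, 1869: 366 days (Feb 29, 1868 is in that span).
Feb 27, 1869 → Feb 27, 1870: 365 days.
Feb 27, 1870 → Feb 27, 1871: 365 days.
Feb 27, 1871 → Feb 27, 1872: 365 days.
Feb 27, 1872 → Feb 27, 1873: 366 days (Feb 29, 1872 is in that span).
Feb 27, 1873 → Feb 27, 1874: 365 days.
Feb 27, 1874 → Feb 27, 1875: 365 days.
Feb 27, 1875 → Feb 27, 1876: 365 days.
Feb 27, 1876 → Feb 27, 1877: 366 days (Feb 29, 1876 is in that span).
Feb 27, 1877 → Feb 27, 1878: 365 days.
Feb 27, 1878 → Feb 27, 1879: 365 days.
Feb 27, 1879 → Feb 27, 1880: 365 days.
Feb 27, 1880 → Feb 27, 1881: 366 days (Feb 29, 1880 is in that span).
Feb 27, 1881 → Feb 27, 1882: 365 days.
Feb 27, 1882 → Feb 27, 1883: 365 days.
Feb 27, 1883 → Feb 27, 1884: 365 days.
Feb 27, 1884 → Feb 27, 1885: 366 days (Feb 29, 1884 is in that span).
Feb 27, 1885 → Mar 27, 1885: 28 days (February has 28).
Mar 27, 1885 → Apr 27, 1885: 31 days (March has 31).
Apr 27, 1885 → May 27, 1885: 30 days (April has 30).
May 27, 1885 → Jun 27, 1885: 31 days (May has 31).
Jun 27, 1885 → Jul 27, 1885: 30 days (June has 30).
Jul 27, 1885 → Aug 27, 1885: 31 days (July has 31).
Aug 27, 1885 → Sep 27, 1885: 31 days (August has 31).
Sep 27, 1885 → Oct 27, 1885: 30 days (September has 30).
Oct 27, 1885 → Nov 27, 1885: 31 days (October has 31).
Nov 27, 1885 → Dec 12, 1885: 15 days.
Total: 6498 days.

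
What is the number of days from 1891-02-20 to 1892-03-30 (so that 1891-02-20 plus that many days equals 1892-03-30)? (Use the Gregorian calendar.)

Feb 20, 1891 → Feb 20, 1892: 365 days.
Feb 20, 1892 → Mar 20, 1892: 29 days (February has 29).
Mar 20, 1892 → Mar 30, 1892: 10 days.
Total: 404 days.

404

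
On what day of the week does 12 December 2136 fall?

Doomsday rule: the anchor day for the 2100s is Sunday. For year 36: 36÷12 = 3 r 0, and 0÷4 = 0, so 3+0+0 = 3.
Sunday + 3 ≡ Wednesday — that's 2136's doomsday.
In December the doomsday date is Dec 12.
Dec 12 is the doomsday itself: Wednesday.

Wednesday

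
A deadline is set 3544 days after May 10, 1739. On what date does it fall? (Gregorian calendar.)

+366 (one year; includes Feb 29, 1740) → May 10, 1740 (3178 left).
+365 (one year) → May 10, 1741 (2813 left).
+365 (one year) → May 10, 1742 (2448 left).
+365 (one year) → May 10, 1743 (2083 left).
+366 (one year; includes Feb 29, 1744) → May 10, 1744 (1717 left).
+365 (one year) → May 10, 1745 (1352 left).
+365 (one year) → May 10, 1746 (987 left).
+365 (one year) → May 10, 1747 (622 left).
+366 (one year; includes Feb 29, 1748) → May 10, 1748 (256 left).
May has 31 days: +22 → Jun 1, 1748 (234 left).
Jun has 30 days: +30 → Jul 1, 1748 (204 left).
Jul has 31 days: +31 → Aug 1, 1748 (173 left).
Aug has 31 days: +31 → Sep 1, 1748 (142 left).
Sep has 30 days: +30 → Oct 1, 1748 (112 left).
Oct has 31 days: +31 → Nov 1, 1748 (81 left).
Nov has 30 days: +30 → Dec 1, 1748 (51 left).
Dec has 31 days: +31 → Jan 1, 1749 (20 left).
+20 → Jan 21, 1749.

January 21, 1749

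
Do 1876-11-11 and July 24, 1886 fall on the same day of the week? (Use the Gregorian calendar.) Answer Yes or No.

Yes

From Nov 11, 1876 to Jul 24, 1886 is 3542 days.
3542 mod 7 = 0, so they are the same weekday.
(Nov 11, 1876 is a Saturday; Jul 24, 1886 is a Saturday.)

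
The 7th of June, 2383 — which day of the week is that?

Tuesday

Doomsday rule: the anchor day for the 2300s is Wednesday. For year 83: 83÷12 = 6 r 11, and 11÷4 = 2, so 6+11+2 = 19.
Wednesday + 19 ≡ Monday — that's 2383's doomsday.
In June the doomsday date is Jun 6.
Jun 7 is 1 day after Jun 6; 1 mod 7 = 1, so Monday + 1 = Tuesday.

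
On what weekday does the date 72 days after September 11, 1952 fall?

Saturday

First find the weekday of Sep 11, 1952. Doomsday rule: the anchor day for the 1900s is Wednesday. For year 52: 52÷12 = 4 r 4, and 4÷4 = 1, so 4+4+1 = 9.
Wednesday + 9 ≡ Friday — that's 1952's doomsday.
In September the doomsday date is Sep 5.
Sep 11 is 6 days after Sep 5; 6 mod 7 = 6, so Friday + 6 = Thursday.
72 mod 7 = 2, so 72 days after a Thursday is Thursday + 2 = Saturday.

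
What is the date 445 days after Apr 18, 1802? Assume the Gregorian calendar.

+365 (one year) → Apr 18, 1803 (80 left).
Apr has 30 days: +13 → May 1, 1803 (67 left).
May has 31 days: +31 → Jun 1, 1803 (36 left).
Jun has 30 days: +30 → Jul 1, 1803 (6 left).
+6 → Jul 7, 1803.

July 7, 1803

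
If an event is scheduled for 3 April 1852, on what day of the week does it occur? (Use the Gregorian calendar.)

Saturday

Doomsday rule: the anchor day for the 1800s is Friday. For year 52: 52÷12 = 4 r 4, and 4÷4 = 1, so 4+4+1 = 9.
Friday + 9 ≡ Sunday — that's 1852's doomsday.
In April the doomsday date is Apr 4.
Apr 3 is 1 day before Apr 4; 1 mod 7 = 1, so Sunday − 1 = Saturday.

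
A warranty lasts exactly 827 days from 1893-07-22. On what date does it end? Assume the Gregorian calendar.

+365 (one year) → Jul 22, 1894 (462 left).
+365 (one year) → Jul 22, 1895 (97 left).
Jul has 31 days: +10 → Aug 1, 1895 (87 left).
Aug has 31 days: +31 → Sep 1, 1895 (56 left).
Sep has 30 days: +30 → Oct 1, 1895 (26 left).
+26 → Oct 27, 1895.

October 27, 1895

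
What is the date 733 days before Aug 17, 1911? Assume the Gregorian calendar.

August 14, 1909

−365 (one year) → Aug 17, 1910 (368 left).
−17 → Jul 31, 1910 (end of Jul, 31 days; 351 left).
−31 → Jun 30, 1910 (end of Jun, 30 days; 320 left).
−30 → May 31, 1910 (end of May, 31 days; 290 left).
−31 → Apr 30, 1910 (end of Apr, 30 days; 259 left).
−30 → Mar 31, 1910 (end of Mar, 31 days; 229 left).
−31 → Feb 28, 1910 (end of Feb, 28 days; 198 left).
−28 → Jan 31, 1910 (end of Jan, 31 days; 170 left).
−31 → Dec 31, 1909 (end of Dec, 31 days; 139 left).
−31 → Nov 30, 1909 (end of Nov, 30 days; 108 left).
−30 → Oct 31, 1909 (end of Oct, 31 days; 78 left).
−31 → Sep 30, 1909 (end of Sep, 30 days; 47 left).
−30 → Aug 31, 1909 (end of Aug, 31 days; 17 left).
−17 → Aug 14, 1909.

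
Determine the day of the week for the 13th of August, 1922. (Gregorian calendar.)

Sunday

Doomsday rule: the anchor day for the 1900s is Wednesday. For year 22: 22÷12 = 1 r 10, and 10÷4 = 2, so 1+10+2 = 13.
Wednesday + 13 ≡ Tuesday — that's 1922's doomsday.
In August the doomsday date is Aug 8.
Aug 13 is 5 days after Aug 8; 5 mod 7 = 5, so Tuesday + 5 = Sunday.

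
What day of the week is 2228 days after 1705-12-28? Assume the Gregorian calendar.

First find the weekday of Dec 28, 1705. Doomsday rule: the anchor day for the 1700s is Sunday. For year 05: 5÷12 = 0 r 5, and 5÷4 = 1, so 0+5+1 = 6.
Sunday + 6 ≡ Saturday — that's 1705's doomsday.
In December the doomsday date is Dec 12.
Dec 28 is 16 days after Dec 12; 16 mod 7 = 2, so Saturday + 2 = Monday.
2228 mod 7 = 2, so 2228 days after a Monday is Monday + 2 = Wednesday.

Wednesday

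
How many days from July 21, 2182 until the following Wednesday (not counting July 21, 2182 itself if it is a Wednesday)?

3

Jul 21, 2182 is a Sunday.
From Sunday to the next Wednesday is 3 days.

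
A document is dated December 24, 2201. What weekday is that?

Thursday

Doomsday rule: the anchor day for the 2200s is Friday. For year 01: 1÷12 = 0 r 1, and 1÷4 = 0, so 0+1+0 = 1.
Friday + 1 ≡ Saturday — that's 2201's doomsday.
In December the doomsday date is Dec 12.
Dec 24 is 12 days after Dec 12; 12 mod 7 = 5, so Saturday + 5 = Thursday.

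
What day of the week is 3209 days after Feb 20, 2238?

Friday

Feb 20, 2238 is a Tuesday.
3209 mod 7 = 3, so 3209 days after a Tuesday is Tuesday + 3 = Friday.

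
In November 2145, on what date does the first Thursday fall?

November 1, 2145 is a Monday.
The first Thursday is therefore November 4 (3 days later).

November 4, 2145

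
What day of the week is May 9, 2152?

Doomsday rule: the anchor day for the 2100s is Sunday. For year 52: 52÷12 = 4 r 4, and 4÷4 = 1, so 4+4+1 = 9.
Sunday + 9 ≡ Tuesday — that's 2152's doomsday.
In May the doomsday date is May 9.
May 9 is the doomsday itself: Tuesday.

Tuesday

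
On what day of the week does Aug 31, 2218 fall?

Monday

Doomsday rule: the anchor day for the 2200s is Friday. For year 18: 18÷12 = 1 r 6, and 6÷4 = 1, so 1+6+1 = 8.
Friday + 8 ≡ Saturday — that's 2218's doomsday.
In August the doomsday date is Aug 8.
Aug 31 is 23 days after Aug 8; 23 mod 7 = 2, so Saturday + 2 = Monday.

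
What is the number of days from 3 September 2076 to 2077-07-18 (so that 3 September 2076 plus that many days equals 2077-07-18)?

318

Sep 3, 2076 → Oct 3, 2076: 30 days (September has 30).
Oct 3, 2076 → Nov 3, 2076: 31 days (October has 31).
Nov 3, 2076 → Dec 3, 2076: 30 days (November has 30).
Dec 3, 2076 → Jan 3, 2077: 31 days (December has 31).
Jan 3, 2077 → Feb 3, 2077: 31 days (January has 31).
Feb 3, 2077 → Mar 3, 2077: 28 days (February has 28).
Mar 3, 2077 → Apr 3, 2077: 31 days (March has 31).
Apr 3, 2077 → May 3, 2077: 30 days (April has 30).
May 3, 2077 → Jun 3, 2077: 31 days (May has 31).
Jun 3, 2077 → Jul 3, 2077: 30 days (June has 30).
Jul 3, 2077 → Jul 18, 2077: 15 days.
Total: 318 days.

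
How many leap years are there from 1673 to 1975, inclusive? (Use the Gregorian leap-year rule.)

72

Multiples of 4 in [1673,1975]: 75.
Of those, multiples of 100: 3 (not leap unless ÷400).
Multiples of 400: 0.
Leap years = 75 − 3 + 0 = 72.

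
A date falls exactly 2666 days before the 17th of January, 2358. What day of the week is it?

Jan 17, 2358 is a Friday.
2666 mod 7 = 6, so 2666 days before a Friday is Friday − 6 = Saturday.

Saturday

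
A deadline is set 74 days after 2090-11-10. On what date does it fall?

January 23, 2091

Nov has 30 days: +21 → Dec 1, 2090 (53 left).
Dec has 31 days: +31 → Jan 1, 2091 (22 left).
+22 → Jan 23, 2091.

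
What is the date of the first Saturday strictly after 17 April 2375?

Apr 17, 2375 is a Thursday.
From Thursday to the next Saturday is 2 days.
Apr 17, 2375 + 2 = Apr 19, 2375.

April 19, 2375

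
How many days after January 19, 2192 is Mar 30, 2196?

1532

Jan 19, 2192 → Jan 19, 2193: 366 days (Feb 29, 2192 is in that span).
Jan 19, 2193 → Jan 19, 2194: 365 days.
Jan 19, 2194 → Jan 19, 2195: 365 days.
Jan 19, 2195 → Jan 19, 2196: 365 days.
Jan 19, 2196 → Feb 19, 2196: 31 days (January has 31).
Feb 19, 2196 → Mar 19, 2196: 29 days (February has 29).
Mar 19, 2196 → Mar 30, 2196: 11 days.
Total: 1532 days.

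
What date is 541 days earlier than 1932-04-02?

October 9, 1930

−366 (one year; includes Feb 29, 1932) → Apr 2, 1931 (175 left).
−2 → Mar 31, 1931 (end of Mar, 31 days; 173 left).
−31 → Feb 28, 1931 (end of Feb, 28 days; 142 left).
−28 → Jan 31, 1931 (end of Jan, 31 days; 114 left).
−31 → Dec 31, 1930 (end of Dec, 31 days; 83 left).
−31 → Nov 30, 1930 (end of Nov, 30 days; 52 left).
−30 → Oct 31, 1930 (end of Oct, 31 days; 22 left).
−22 → Oct 9, 1930.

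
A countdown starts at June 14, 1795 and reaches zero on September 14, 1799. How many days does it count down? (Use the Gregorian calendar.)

Jun 14, 1795 → Jun 14, 1796: 366 days (Feb 29, 1796 is in that span).
Jun 14, 1796 → Jun 14, 1797: 365 days.
Jun 14, 1797 → Jun 14, 1798: 365 days.
Jun 14, 1798 → Jun 14, 1799: 365 days.
Jun 14, 1799 → Jul 14, 1799: 30 days (June has 30).
Jul 14, 1799 → Aug 14, 1799: 31 days (July has 31).
Aug 14, 1799 → Sep 14, 1799: 31 days.
Total: 1553 days.

1553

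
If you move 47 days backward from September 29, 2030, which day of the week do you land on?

Tuesday

First find the weekday of Sep 29, 2030. Doomsday rule: the anchor day for the 2000s is Tuesday. For year 30: 30÷12 = 2 r 6, and 6÷4 = 1, so 2+6+1 = 9.
Tuesday + 9 ≡ Thursday — that's 2030's doomsday.
In September the doomsday date is Sep 5.
Sep 29 is 24 days after Sep 5; 24 mod 7 = 3, so Thursday + 3 = Sunday.
47 mod 7 = 5, so 47 days before a Sunday is Sunday − 5 = Tuesday.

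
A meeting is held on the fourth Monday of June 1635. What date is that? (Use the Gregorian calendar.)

June 1, 1635 is a Friday.
The first Monday is therefore June 4 (3 days later).
The fourth Monday is 4 + 3×7 = June 25.

June 25, 1635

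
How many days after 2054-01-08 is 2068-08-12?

Jan 8, 2054 → Jan 8, 2055: 365 days.
Jan 8, 2055 → Jan 8, 2056: 365 days.
Jan 8, 2056 → Jan 8, 2057: 366 days (Feb 29, 2056 is in that span).
Jan 8, 2057 → Jan 8, 2058: 365 days.
Jan 8, 2058 → Jan 8, 2059: 365 days.
Jan 8, 2059 → Jan 8, 2060: 365 days.
Jan 8, 2060 → Jan 8, 2061: 366 days (Feb 29, 2060 is in that span).
Jan 8, 2061 → Jan 8, 2062: 365 days.
Jan 8, 2062 → Jan 8, 2063: 365 days.
Jan 8, 2063 → Jan 8, 2064: 365 days.
Jan 8, 2064 → Jan 8, 2065: 366 days (Feb 29, 2064 is in that span).
Jan 8, 2065 → Jan 8, 2066: 365 days.
Jan 8, 2066 → Jan 8, 2067: 365 days.
Jan 8, 2067 → Jan 8, 2068: 365 days.
Jan 8, 2068 → Feb 8, 2068: 31 days (January has 31).
Feb 8, 2068 → Mar 8, 2068: 29 days (February has 29).
Mar 8, 2068 → Apr 8, 2068: 31 days (March has 31).
Apr 8, 2068 → May 8, 2068: 30 days (April has 30).
May 8, 2068 → Jun 8, 2068: 31 days (May has 31).
Jun 8, 2068 → Jul 8, 2068: 30 days (June has 30).
Jul 8, 2068 → Aug 8, 2068: 31 days (July has 31).
Aug 8, 2068 → Aug 12, 2068: 4 days.
Total: 5330 days.

5330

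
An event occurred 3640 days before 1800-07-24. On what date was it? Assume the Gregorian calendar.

−365 (one year) → Jul 24, 1799 (3275 left).
−365 (one year) → Jul 24, 1798 (2910 left).
−365 (one year) → Jul 24, 1797 (2545 left).
−365 (one year) → Jul 24, 1796 (2180 left).
−366 (one year; includes Feb 29, 1796) → Jul 24, 1795 (1814 left).
−365 (one year) → Jul 24, 1794 (1449 left).
−365 (one year) → Jul 24, 1793 (1084 left).
−365 (one year) → Jul 24, 1792 (719 left).
−366 (one year; includes Feb 29, 1792) → Jul 24, 1791 (353 left).
−24 → Jun 30, 1791 (end of Jun, 30 days; 329 left).
−30 → May 31, 1791 (end of May, 31 days; 299 left).
−31 → Apr 30, 1791 (end of Apr, 30 days; 268 left).
−30 → Mar 31, 1791 (end of Mar, 31 days; 238 left).
−31 → Feb 28, 1791 (end of Feb, 28 days; 207 left).
−28 → Jan 31, 1791 (end of Jan, 31 days; 179 left).
−31 → Dec 31, 1790 (end of Dec, 31 days; 148 left).
−31 → Nov 30, 1790 (end of Nov, 30 days; 117 left).
−30 → Oct 31, 1790 (end of Oct, 31 days; 87 left).
−31 → Sep 30, 1790 (end of Sep, 30 days; 56 left).
−30 → Aug 31, 1790 (end of Aug, 31 days; 26 left).
−26 → Aug 5, 1790.

August 5, 1790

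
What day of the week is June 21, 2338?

Doomsday rule: the anchor day for the 2300s is Wednesday. For year 38: 38÷12 = 3 r 2, and 2÷4 = 0, so 3+2+0 = 5.
Wednesday + 5 ≡ Monday — that's 2338's doomsday.
In June the doomsday date is Jun 6.
Jun 21 is 15 days after Jun 6; 15 mod 7 = 1, so Monday + 1 = Tuesday.

Tuesday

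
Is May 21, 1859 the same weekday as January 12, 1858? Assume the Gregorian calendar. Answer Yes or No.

No

From Jan 12, 1858 to May 21, 1859 is 494 days.
494 mod 7 = 4, so they are different weekdays.
(Jan 12, 1858 is a Tuesday; May 21, 1859 is a Saturday.)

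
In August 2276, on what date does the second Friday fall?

August 1, 2276 is a Tuesday.
The first Friday is therefore August 4 (3 days later).
The second Friday is 4 + 1×7 = August 11.

August 11, 2276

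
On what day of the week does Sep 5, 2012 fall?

Doomsday rule: the anchor day for the 2000s is Tuesday. For year 12: 12÷12 = 1 r 0, and 0÷4 = 0, so 1+0+0 = 1.
Tuesday + 1 ≡ Wednesday — that's 2012's doomsday.
In September the doomsday date is Sep 5.
Sep 5 is the doomsday itself: Wednesday.

Wednesday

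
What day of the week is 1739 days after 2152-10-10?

Friday

Oct 10, 2152 is a Tuesday.
1739 mod 7 = 3, so 1739 days after a Tuesday is Tuesday + 3 = Friday.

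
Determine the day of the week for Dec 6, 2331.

Sunday

Doomsday rule: the anchor day for the 2300s is Wednesday. For year 31: 31÷12 = 2 r 7, and 7÷4 = 1, so 2+7+1 = 10.
Wednesday + 10 ≡ Saturday — that's 2331's doomsday.
In December the doomsday date is Dec 12.
Dec 6 is 6 days before Dec 12; 6 mod 7 = 6, so Saturday − 6 = Sunday.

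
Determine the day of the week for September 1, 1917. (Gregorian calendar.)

Saturday

Doomsday rule: the anchor day for the 1900s is Wednesday. For year 17: 17÷12 = 1 r 5, and 5÷4 = 1, so 1+5+1 = 7.
Wednesday + 7 ≡ Wednesday — that's 1917's doomsday.
In September the doomsday date is Sep 5.
Sep 1 is 4 days before Sep 5; 4 mod 7 = 4, so Wednesday − 4 = Saturday.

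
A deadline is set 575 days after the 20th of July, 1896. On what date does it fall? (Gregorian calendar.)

+365 (one year) → Jul 20, 1897 (210 left).
Jul has 31 days: +12 → Aug 1, 1897 (198 left).
Aug has 31 days: +31 → Sep 1, 1897 (167 left).
Sep has 30 days: +30 → Oct 1, 1897 (137 left).
Oct has 31 days: +31 → Nov 1, 1897 (106 left).
Nov has 30 days: +30 → Dec 1, 1897 (76 left).
Dec has 31 days: +31 → Jan 1, 1898 (45 left).
Jan has 31 days: +31 → Feb 1, 1898 (14 left).
+14 → Feb 15, 1898.

February 15, 1898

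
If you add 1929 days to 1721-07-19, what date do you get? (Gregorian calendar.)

+365 (one year) → Jul 19, 1722 (1564 left).
+365 (one year) → Jul 19, 1723 (1199 left).
+366 (one year; includes Feb 29, 1724) → Jul 19, 1724 (833 left).
+365 (one year) → Jul 19, 1725 (468 left).
+365 (one year) → Jul 19, 1726 (103 left).
Jul has 31 days: +13 → Aug 1, 1726 (90 left).
Aug has 31 days: +31 → Sep 1, 1726 (59 left).
Sep has 30 days: +30 → Oct 1, 1726 (29 left).
+29 → Oct 30, 1726.

October 30, 1726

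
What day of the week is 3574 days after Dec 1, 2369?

First find the weekday of Dec 1, 2369. Doomsday rule: the anchor day for the 2300s is Wednesday. For year 69: 69÷12 = 5 r 9, and 9÷4 = 2, so 5+9+2 = 16.
Wednesday + 16 ≡ Friday — that's 2369's doomsday.
In December the doomsday date is Dec 12.
Dec 1 is 11 days before Dec 12; 11 mod 7 = 4, so Friday − 4 = Monday.
3574 mod 7 = 4, so 3574 days after a Monday is Monday + 4 = Friday.

Friday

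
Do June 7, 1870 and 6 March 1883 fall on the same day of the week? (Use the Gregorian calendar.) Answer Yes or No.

From Jun 7, 1870 to Mar 6, 1883 is 4655 days.
4655 mod 7 = 0, so they are the same weekday.
(Jun 7, 1870 is a Tuesday; Mar 6, 1883 is a Tuesday.)

Yes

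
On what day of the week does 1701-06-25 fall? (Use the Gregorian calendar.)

Doomsday rule: the anchor day for the 1700s is Sunday. For year 01: 1÷12 = 0 r 1, and 1÷4 = 0, so 0+1+0 = 1.
Sunday + 1 ≡ Monday — that's 1701's doomsday.
In June the doomsday date is Jun 6.
Jun 25 is 19 days after Jun 6; 19 mod 7 = 5, so Monday + 5 = Saturday.

Saturday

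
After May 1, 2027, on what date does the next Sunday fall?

May 2, 2027

May 1, 2027 is a Saturday.
From Saturday to the next Sunday is 1 day.
May 1, 2027 + 1 = May 2, 2027.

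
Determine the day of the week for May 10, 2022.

January 1, 2022 is a Saturday.
Jan 1, 2022 → Feb 1, 2022: 31 days (January has 31).
Feb 1, 2022 → Mar 1, 2022: 28 days (February has 28).
Mar 1, 2022 → Apr 1, 2022: 31 days (March has 31).
Apr 1, 2022 → May 1, 2022: 30 days (April has 30).
May 1, 2022 → May 10, 2022: 9 days.
Total: 129 days.
129 mod 7 = 3, so Saturday + 3 = Tuesday.

Tuesday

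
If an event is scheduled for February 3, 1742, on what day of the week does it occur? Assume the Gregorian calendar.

Saturday

Doomsday rule: the anchor day for the 1700s is Sunday. For year 42: 42÷12 = 3 r 6, and 6÷4 = 1, so 3+6+1 = 10.
Sunday + 10 ≡ Wednesday — that's 1742's doomsday.
In February the doomsday date is Feb 28 (1742 is not a leap year).
Feb 3 is 25 days before Feb 28; 25 mod 7 = 4, so Wednesday − 4 = Saturday.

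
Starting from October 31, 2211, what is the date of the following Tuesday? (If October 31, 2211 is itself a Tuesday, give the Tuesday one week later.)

Oct 31, 2211 is a Thursday.
From Thursday to the next Tuesday is 5 days.
Oct 31, 2211 + 5 = Nov 5, 2211.

November 5, 2211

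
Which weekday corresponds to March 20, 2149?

Doomsday rule: the anchor day for the 2100s is Sunday. For year 49: 49÷12 = 4 r 1, and 1÷4 = 0, so 4+1+0 = 5.
Sunday + 5 ≡ Friday — that's 2149's doomsday.
In March the doomsday date is Mar 14.
Mar 20 is 6 days after Mar 14; 6 mod 7 = 6, so Friday + 6 = Thursday.

Thursday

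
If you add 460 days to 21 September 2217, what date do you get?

+365 (one year) → Sep 21, 2218 (95 left).
Sep has 30 days: +10 → Oct 1, 2218 (85 left).
Oct has 31 days: +31 → Nov 1, 2218 (54 left).
Nov has 30 days: +30 → Dec 1, 2218 (24 left).
+24 → Dec 25, 2218.

December 25, 2218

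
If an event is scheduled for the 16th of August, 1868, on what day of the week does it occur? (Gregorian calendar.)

Doomsday rule: the anchor day for the 1800s is Friday. For year 68: 68÷12 = 5 r 8, and 8÷4 = 2, so 5+8+2 = 15.
Friday + 15 ≡ Saturday — that's 1868's doomsday.
In August the doomsday date is Aug 8.
Aug 16 is 8 days after Aug 8; 8 mod 7 = 1, so Saturday + 1 = Sunday.

Sunday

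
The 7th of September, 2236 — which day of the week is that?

Wednesday

Doomsday rule: the anchor day for the 2200s is Friday. For year 36: 36÷12 = 3 r 0, and 0÷4 = 0, so 3+0+0 = 3.
Friday + 3 ≡ Monday — that's 2236's doomsday.
In September the doomsday date is Sep 5.
Sep 7 is 2 days after Sep 5; 2 mod 7 = 2, so Monday + 2 = Wednesday.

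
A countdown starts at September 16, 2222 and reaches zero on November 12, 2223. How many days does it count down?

422

Sep 16, 2222 → Sep 16, 2223: 365 days.
Sep 16, 2223 → Oct 16, 2223: 30 days (September has 30).
Oct 16, 2223 → Nov 12, 2223: 27 days.
Total: 422 days.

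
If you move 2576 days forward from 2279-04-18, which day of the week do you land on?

First find the weekday of Apr 18, 2279. Doomsday rule: the anchor day for the 2200s is Friday. For year 79: 79÷12 = 6 r 7, and 7÷4 = 1, so 6+7+1 = 14.
Friday + 14 ≡ Friday — that's 2279's doomsday.
In April the doomsday date is Apr 4.
Apr 18 is 14 days after Apr 4; 14 mod 7 = 0, so Friday + 0 = Friday.
2576 mod 7 = 0, so 2576 days after a Friday is Friday + 0 = Friday.

Friday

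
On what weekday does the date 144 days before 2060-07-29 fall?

First find the weekday of Jul 29, 2060. Doomsday rule: the anchor day for the 2000s is Tuesday. For year 60: 60÷12 = 5 r 0, and 0÷4 = 0, so 5+0+0 = 5.
Tuesday + 5 ≡ Sunday — that's 2060's doomsday.
In July the doomsday date is Jul 11.
Jul 29 is 18 days after Jul 11; 18 mod 7 = 4, so Sunday + 4 = Thursday.
144 mod 7 = 4, so 144 days before a Thursday is Thursday − 4 = Sunday.

Sunday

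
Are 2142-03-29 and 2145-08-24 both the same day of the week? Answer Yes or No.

From Mar 29, 2142 to Aug 24, 2145 is 1244 days.
1244 mod 7 = 5, so they are different weekdays.
(Mar 29, 2142 is a Thursday; Aug 24, 2145 is a Tuesday.)

No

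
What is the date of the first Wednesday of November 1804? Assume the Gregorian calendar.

November 1, 1804 is a Thursday.
The first Wednesday is therefore November 7 (6 days later).

November 7, 1804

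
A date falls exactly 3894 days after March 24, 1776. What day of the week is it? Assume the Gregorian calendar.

Tuesday

Mar 24, 1776 is a Sunday.
3894 mod 7 = 2, so 3894 days after a Sunday is Sunday + 2 = Tuesday.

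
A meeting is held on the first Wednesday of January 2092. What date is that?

January 2, 2092

January 1, 2092 is a Tuesday.
The first Wednesday is therefore January 2 (1 days later).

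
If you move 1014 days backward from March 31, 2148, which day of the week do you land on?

First find the weekday of Mar 31, 2148. Doomsday rule: the anchor day for the 2100s is Sunday. For year 48: 48÷12 = 4 r 0, and 0÷4 = 0, so 4+0+0 = 4.
Sunday + 4 ≡ Thursday — that's 2148's doomsday.
In March the doomsday date is Mar 14.
Mar 31 is 17 days after Mar 14; 17 mod 7 = 3, so Thursday + 3 = Sunday.
1014 mod 7 = 6, so 1014 days before a Sunday is Sunday − 6 = Monday.

Monday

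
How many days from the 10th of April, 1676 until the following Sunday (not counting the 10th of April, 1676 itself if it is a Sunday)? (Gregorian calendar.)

2

Apr 10, 1676 is a Friday.
From Friday to the next Sunday is 2 days.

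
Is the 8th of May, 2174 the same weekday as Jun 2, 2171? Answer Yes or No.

From Jun 2, 2171 to May 8, 2174 is 1071 days.
1071 mod 7 = 0, so they are the same weekday.
(Jun 2, 2171 is a Sunday; May 8, 2174 is a Sunday.)

Yes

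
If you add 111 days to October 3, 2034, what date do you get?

Oct has 31 days: +29 → Nov 1, 2034 (82 left).
Nov has 30 days: +30 → Dec 1, 2034 (52 left).
Dec has 31 days: +31 → Jan 1, 2035 (21 left).
+21 → Jan 22, 2035.

January 22, 2035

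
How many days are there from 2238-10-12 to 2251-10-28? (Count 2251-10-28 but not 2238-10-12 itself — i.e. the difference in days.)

Oct 12, 2238 → Oct 12, 2239: 365 days.
Oct 12, 2239 → Oct 12, 2240: 366 days (Feb 29, 2240 is in that span).
Oct 12, 2240 → Oct 12, 2241: 365 days.
Oct 12, 2241 → Oct 12, 2242: 365 days.
Oct 12, 2242 → Oct 12, 2243: 365 days.
Oct 12, 2243 → Oct 12, 2244: 366 days (Feb 29, 2244 is in that span).
Oct 12, 2244 → Oct 12, 2245: 365 days.
Oct 12, 2245 → Oct 12, 2246: 365 days.
Oct 12, 2246 → Oct 12, 2247: 365 days.
Oct 12, 2247 → Oct 12, 2248: 366 days (Feb 29, 2248 is in that span).
Oct 12, 2248 → Oct 12, 2249: 365 days.
Oct 12, 2249 → Oct 12, 2250: 365 days.
Oct 12, 2250 → Nov 12, 2250: 31 days (October has 31).
Nov 12, 2250 → Dec 12, 2250: 30 days (November has 30).
Dec 12, 2250 → Jan 12, 2251: 31 days (December has 31).
Jan 12, 2251 → Feb 12, 2251: 31 days (January has 31).
Feb 12, 2251 → Mar 12, 2251: 28 days (February has 28).
Mar 12, 2251 → Apr 12, 2251: 31 days (March has 31).
Apr 12, 2251 → May 12, 2251: 30 days (April has 30).
May 12, 2251 → Jun 12, 2251: 31 days (May has 31).
Jun 12, 2251 → Jul 12, 2251: 30 days (June has 30).
Jul 12, 2251 → Aug 12, 2251: 31 days (July has 31).
Aug 12, 2251 → Sep 12, 2251: 31 days (August has 31).
Sep 12, 2251 → Oct 12, 2251: 30 days (September has 30).
Oct 12, 2251 → Oct 28, 2251: 16 days.
Total: 4764 days.

4764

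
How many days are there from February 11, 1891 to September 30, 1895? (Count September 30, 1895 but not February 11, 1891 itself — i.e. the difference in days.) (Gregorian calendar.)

Feb 11, 1891 → Feb 11, 1892: 365 days.
Feb 11, 1892 → Feb 11, 1893: 366 days (Feb 29, 1892 is in that span).
Feb 11, 1893 → Feb 11, 1894: 365 days.
Feb 11, 1894 → Feb 11, 1895: 365 days.
Feb 11, 1895 → Mar 11, 1895: 28 days (February has 28).
Mar 11, 1895 → Apr 11, 1895: 31 days (March has 31).
Apr 11, 1895 → May 11, 1895: 30 days (April has 30).
May 11, 1895 → Jun 11, 1895: 31 days (May has 31).
Jun 11, 1895 → Jul 11, 1895: 30 days (June has 30).
Jul 11, 1895 → Aug 11, 1895: 31 days (July has 31).
Aug 11, 1895 → Sep 11, 1895: 31 days (August has 31).
Sep 11, 1895 → Sep 30, 1895: 19 days.
Total: 1692 days.

1692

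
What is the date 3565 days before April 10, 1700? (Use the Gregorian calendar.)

July 6, 1690

−365 (one year) → Apr 10, 1699 (3200 left).
−365 (one year) → Apr 10, 1698 (2835 left).
−365 (one year) → Apr 10, 1697 (2470 left).
−365 (one year) → Apr 10, 1696 (2105 left).
−366 (one year; includes Feb 29, 1696) → Apr 10, 1695 (1739 left).
−365 (one year) → Apr 10, 1694 (1374 left).
−365 (one year) → Apr 10, 1693 (1009 left).
−365 (one year) → Apr 10, 1692 (644 left).
−366 (one year; includes Feb 29, 1692) → Apr 10, 1691 (278 left).
−10 → Mar 31, 1691 (end of Mar, 31 days; 268 left).
−31 → Feb 28, 1691 (end of Feb, 28 days; 237 left).
−28 → Jan 31, 1691 (end of Jan, 31 days; 209 left).
−31 → Dec 31, 1690 (end of Dec, 31 days; 178 left).
−31 → Nov 30, 1690 (end of Nov, 30 days; 147 left).
−30 → Oct 31, 1690 (end of Oct, 31 days; 117 left).
−31 → Sep 30, 1690 (end of Sep, 30 days; 86 left).
−30 → Aug 31, 1690 (end of Aug, 31 days; 56 left).
−31 → Jul 31, 1690 (end of Jul, 31 days; 25 left).
−25 → Jul 6, 1690.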